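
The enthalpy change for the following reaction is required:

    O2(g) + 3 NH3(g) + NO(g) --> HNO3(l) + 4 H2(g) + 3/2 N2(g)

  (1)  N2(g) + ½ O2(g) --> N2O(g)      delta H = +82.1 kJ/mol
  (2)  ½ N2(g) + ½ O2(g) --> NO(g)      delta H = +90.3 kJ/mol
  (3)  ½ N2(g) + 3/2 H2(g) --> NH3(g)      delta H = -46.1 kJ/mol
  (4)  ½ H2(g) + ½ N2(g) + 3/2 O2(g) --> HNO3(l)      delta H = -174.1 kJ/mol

(1): not needed (N2O(g) appears nowhere else).
(2) reversed (reverse to put NO(g) on the reactant side): -90.3 kJ/mol
(3) reversed and × 3 (reverse to put NH3(g) on the reactant side; scale by 3 for the 3 NH3(g)): (-3)·(-46.1) = +138.3 kJ/mol
(4) as written (HNO3(l) already on the product side): -174.1 kJ/mol
Since enthalpy is a state function, delta H = (-90.3) + (+138.3) + (-174.1) = -126.1 kJ/mol

delta H = -126.1 kJ/mol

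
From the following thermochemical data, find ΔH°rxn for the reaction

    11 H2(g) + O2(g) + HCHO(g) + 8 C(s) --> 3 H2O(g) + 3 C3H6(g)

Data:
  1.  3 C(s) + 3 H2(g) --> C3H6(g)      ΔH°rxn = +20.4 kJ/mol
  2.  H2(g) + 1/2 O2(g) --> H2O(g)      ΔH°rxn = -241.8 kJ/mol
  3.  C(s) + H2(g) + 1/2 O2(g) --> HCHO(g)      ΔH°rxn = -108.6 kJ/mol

ΔH°rxn = -555.6 kJ/mol

eq. 1 × 3 (scale by 3 for the 3 C3H6(g)): (3)·(+20.4) = +61.2 kJ/mol
eq. 2 × 3 (scale by 3 for the 3 H2O(g)): (3)·(-241.8) = -725.4 kJ/mol
eq. 3 reversed (HCHO(g) must end up as a reactant): +108.6 kJ/mol
ΔH°rxn = (+61.2) + (-725.4) + (+108.6) = -555.6 kJ/mol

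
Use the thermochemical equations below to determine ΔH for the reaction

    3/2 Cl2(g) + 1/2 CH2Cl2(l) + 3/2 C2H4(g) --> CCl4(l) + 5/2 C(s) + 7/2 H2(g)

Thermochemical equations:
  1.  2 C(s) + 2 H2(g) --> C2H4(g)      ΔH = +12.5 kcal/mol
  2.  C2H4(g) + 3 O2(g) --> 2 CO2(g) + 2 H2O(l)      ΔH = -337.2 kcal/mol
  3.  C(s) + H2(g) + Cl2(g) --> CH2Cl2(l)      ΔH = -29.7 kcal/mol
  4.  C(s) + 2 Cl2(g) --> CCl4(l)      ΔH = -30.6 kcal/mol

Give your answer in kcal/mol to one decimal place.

eq. 1 reversed and × 3/2: (-3/2)·(+12.5) = -18.75 kcal/mol
eq. 2: not needed (O2(g) appears nowhere else).
eq. 3 reversed and × 1/2 (reverse to put CH2Cl2(l) on the reactant side; ×1/2 to match 1/2 CH2Cl2(l) in the target): (-1/2)·(-29.7) = +14.85 kcal/mol
eq. 4 as written (CCl4(l) already on the product side): -30.6 kcal/mol
Summing the manipulated equations, ΔH = (-18.75) + (+14.85) + (-30.6) = -34.5 kcal/mol

ΔH = -34.5 kcal/mol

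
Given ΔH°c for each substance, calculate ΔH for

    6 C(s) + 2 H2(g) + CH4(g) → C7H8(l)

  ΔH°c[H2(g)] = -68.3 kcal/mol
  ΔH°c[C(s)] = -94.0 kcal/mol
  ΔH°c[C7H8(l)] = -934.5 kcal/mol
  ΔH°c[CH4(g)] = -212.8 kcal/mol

ΔH = 21.1 kcal/mol

Using ΔH = Σ nΔHc°(reactants) − Σ nΔHc°(products):
= [6·(-94.0) + 2·(-68.3) + 1·(-212.8)] − [1·(-934.5)]
= 21.1 kcal/mol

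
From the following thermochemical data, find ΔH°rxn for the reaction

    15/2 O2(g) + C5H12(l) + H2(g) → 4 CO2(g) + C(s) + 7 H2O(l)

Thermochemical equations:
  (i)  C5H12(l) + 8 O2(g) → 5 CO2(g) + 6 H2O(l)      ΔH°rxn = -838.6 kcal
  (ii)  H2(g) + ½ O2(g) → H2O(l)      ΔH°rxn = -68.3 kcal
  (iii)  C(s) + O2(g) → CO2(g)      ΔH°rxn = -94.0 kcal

(i) as written: -838.6 kcal
(ii) as written: -68.3 kcal
(iii) reversed: +94.0 kcal
ΔH°rxn = (1)·(-838.6) + (1)·(-68.3) + (-1)·(-94.0) = -812.9 kcal

ΔH°rxn = -812.9 kcal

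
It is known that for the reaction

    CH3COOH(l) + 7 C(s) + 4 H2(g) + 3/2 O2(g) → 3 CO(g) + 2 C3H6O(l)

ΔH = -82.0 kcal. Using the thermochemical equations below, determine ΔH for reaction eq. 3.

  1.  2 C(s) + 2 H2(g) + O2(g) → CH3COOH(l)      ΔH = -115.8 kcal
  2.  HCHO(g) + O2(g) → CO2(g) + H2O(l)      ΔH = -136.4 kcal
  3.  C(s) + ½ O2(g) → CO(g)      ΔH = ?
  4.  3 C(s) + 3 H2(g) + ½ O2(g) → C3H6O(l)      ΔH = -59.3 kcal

eq. 1 reversed (reverse to put CH3COOH(l) on the reactant side): +115.8 kcal
eq. 2: not needed (H2O(l) appears nowhere else).
eq. 3 × 3 (scale by 3 for the 3 CO(g)): contributes 3·x
eq. 4 × 2 (scale by 2 for the 2 C3H6O(l)): (2)·(-59.3) = -118.6 kcal
-82.0 = (+115.8) + (-118.6) + 3·x
x = (-82.0 − (-2.8)) / (3) = -26.4 kcal

ΔH = -26.4 kcal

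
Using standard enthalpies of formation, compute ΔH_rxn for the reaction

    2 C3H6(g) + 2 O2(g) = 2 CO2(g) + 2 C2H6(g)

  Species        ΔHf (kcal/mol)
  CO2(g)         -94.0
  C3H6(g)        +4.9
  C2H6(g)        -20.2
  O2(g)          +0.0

ΔH_rxn = -238.2 kcal/mol

Products: 2·(-94.0) + 2·(-20.2) = -228.4
Reactants: 2·(+4.9) + 2·(+0.0) = +9.8
ΔH_rxn = (-228.4) − (+9.8) = -238.2 kcal/mol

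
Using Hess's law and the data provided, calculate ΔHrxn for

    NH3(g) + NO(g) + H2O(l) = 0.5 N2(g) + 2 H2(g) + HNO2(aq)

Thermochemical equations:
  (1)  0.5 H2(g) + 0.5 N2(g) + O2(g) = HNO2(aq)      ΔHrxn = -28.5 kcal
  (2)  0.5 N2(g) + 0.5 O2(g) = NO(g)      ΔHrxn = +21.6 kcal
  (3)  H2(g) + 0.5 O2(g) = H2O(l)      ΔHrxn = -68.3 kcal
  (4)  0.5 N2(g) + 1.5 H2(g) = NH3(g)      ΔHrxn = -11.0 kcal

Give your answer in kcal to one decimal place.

ΔHrxn = 29.2 kcal

(1) as written: -28.5 kcal
(2) reversed: -21.6 kcal
(3) reversed: +68.3 kcal
(4) reversed: +11.0 kcal
Summing the manipulated equations, ΔHrxn = (-28.5) + (-21.6) + (+68.3) + (+11.0) = 29.2 kcal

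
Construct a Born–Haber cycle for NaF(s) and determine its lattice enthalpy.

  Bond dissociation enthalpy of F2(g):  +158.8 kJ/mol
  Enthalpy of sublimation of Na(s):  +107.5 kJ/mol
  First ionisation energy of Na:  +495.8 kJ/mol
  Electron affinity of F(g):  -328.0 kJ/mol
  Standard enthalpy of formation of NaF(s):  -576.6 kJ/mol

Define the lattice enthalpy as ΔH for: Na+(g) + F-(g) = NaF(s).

U = -931.3 kJ/mol

ΔHf° = 1·ΔHsub + 1·(ΣIE) + 1/2·D(F2) + 1·EA + U
-576.6 = 1·(+107.5) + 1·(+495.8) + 1/2·(+158.8) + 1·(-328.0) + U
U = -576.6 − (+354.7) = -931.3 kJ/mol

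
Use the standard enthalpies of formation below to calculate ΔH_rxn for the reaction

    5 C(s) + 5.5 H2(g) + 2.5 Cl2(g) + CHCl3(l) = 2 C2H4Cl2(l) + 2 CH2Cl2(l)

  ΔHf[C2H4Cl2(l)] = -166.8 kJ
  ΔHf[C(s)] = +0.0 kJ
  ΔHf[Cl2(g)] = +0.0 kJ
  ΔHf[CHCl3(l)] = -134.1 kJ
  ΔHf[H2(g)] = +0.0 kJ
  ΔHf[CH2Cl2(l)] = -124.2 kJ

ΔH°rxn = Σ nΔHf°(products) − Σ nΔHf°(reactants).
Products: 2·(-166.8) + 2·(-124.2) = -582.0
Reactants: 5·(+0.0) + 11/2·(+0.0) + 5/2·(+0.0) + 1·(-134.1) = -134.1
ΔH_rxn = (-582.0) − (-134.1) = -447.9 kJ

ΔH_rxn = -447.9 kJ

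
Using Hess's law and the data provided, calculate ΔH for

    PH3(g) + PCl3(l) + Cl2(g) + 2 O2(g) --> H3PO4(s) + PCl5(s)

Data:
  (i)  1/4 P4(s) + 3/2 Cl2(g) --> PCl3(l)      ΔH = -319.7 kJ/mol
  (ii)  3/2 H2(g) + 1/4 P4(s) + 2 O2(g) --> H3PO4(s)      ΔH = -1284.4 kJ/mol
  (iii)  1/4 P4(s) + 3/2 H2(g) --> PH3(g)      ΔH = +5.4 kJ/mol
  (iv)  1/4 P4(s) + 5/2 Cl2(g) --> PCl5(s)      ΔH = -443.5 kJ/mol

(i) reversed (reverse to put PCl3(l) on the reactant side): +319.7 kJ/mol
(ii) as written (H3PO4(s) already on the product side): -1284.4 kJ/mol
(iii) reversed (reverse to put PH3(g) on the reactant side): -5.4 kJ/mol
(iv) as written (PCl5(s) already on the product side): -443.5 kJ/mol
ΔH = (-1)·(-319.7) + (1)·(-1284.4) + (-1)·(+5.4) + (1)·(-443.5) = -1413.6 kJ/mol

ΔH = -1413.6 kJ/mol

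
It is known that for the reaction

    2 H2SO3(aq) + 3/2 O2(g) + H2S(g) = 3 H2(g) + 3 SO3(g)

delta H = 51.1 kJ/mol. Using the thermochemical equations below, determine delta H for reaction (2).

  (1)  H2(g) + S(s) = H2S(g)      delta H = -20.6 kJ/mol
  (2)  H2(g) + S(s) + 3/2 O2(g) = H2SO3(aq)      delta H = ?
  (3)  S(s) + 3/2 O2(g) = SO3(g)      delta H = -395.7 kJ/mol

(1) reversed (H2S(g) must end up as a reactant): +20.6 kJ/mol
(2) reversed and × 2 (H2SO3(aq) must end up as a reactant; ×2 to match 2 H2SO3(aq) in the target): contributes −2·x
(3) × 3 (scale by 3 for the 3 SO3(g)): (3)·(-395.7) = -1187.1 kJ/mol
+51.1 = (+20.6) + (-1187.1) − 2·x
x = (+51.1 − (-1166.5)) / (-2) = -608.8 kJ/mol

delta H = -608.8 kJ/mol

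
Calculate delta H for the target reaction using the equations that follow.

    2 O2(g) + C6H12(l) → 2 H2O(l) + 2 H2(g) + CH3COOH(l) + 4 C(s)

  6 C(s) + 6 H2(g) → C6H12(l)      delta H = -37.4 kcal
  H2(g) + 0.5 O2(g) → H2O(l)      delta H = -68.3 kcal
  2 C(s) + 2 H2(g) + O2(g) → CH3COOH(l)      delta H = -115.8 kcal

equation 1 reversed (reverse to put C6H12(l) on the reactant side): +37.4 kcal
equation 2 × 2 (scale by 2 for the 2 H2O(l)): (2)·(-68.3) = -136.6 kcal
equation 3 as written (CH3COOH(l) already on the product side): -115.8 kcal
delta H = (+37.4) + (-136.6) + (-115.8) = -215.0 kcal

delta H = -215.0 kcal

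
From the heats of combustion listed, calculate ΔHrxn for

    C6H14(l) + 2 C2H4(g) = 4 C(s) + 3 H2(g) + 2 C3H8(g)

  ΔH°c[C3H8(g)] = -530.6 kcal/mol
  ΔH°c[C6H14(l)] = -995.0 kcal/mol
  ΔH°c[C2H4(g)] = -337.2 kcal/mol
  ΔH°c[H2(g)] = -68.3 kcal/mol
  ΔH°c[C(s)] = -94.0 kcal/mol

Using ΔH = Σ nΔHc°(reactants) − Σ nΔHc°(products):
= [1·(-995.0) + 2·(-337.2)] − [4·(-94.0) + 3·(-68.3) + 2·(-530.6)]
= -27.3 kcal/mol

ΔHrxn = -27.3 kcal/mol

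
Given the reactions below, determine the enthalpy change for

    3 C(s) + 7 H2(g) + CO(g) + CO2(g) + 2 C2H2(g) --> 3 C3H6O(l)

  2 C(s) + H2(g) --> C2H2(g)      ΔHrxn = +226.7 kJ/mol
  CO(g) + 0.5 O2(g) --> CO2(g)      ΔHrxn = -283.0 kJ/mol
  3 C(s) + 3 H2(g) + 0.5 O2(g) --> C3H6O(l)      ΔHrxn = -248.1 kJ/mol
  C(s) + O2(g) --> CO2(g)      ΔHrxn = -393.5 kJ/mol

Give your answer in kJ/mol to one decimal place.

ΔHrxn = -693.7 kJ/mol

equation 1 reversed and × 2: (-2)·(+226.7) = -453.4 kJ/mol
equation 2 as written: -283.0 kJ/mol
equation 3 × 3: (3)·(-248.1) = -744.3 kJ/mol
equation 4 reversed and × 2: (-2)·(-393.5) = +787.0 kJ/mol
ΔHrxn = (-2)·(+226.7) + (1)·(-283.0) + (3)·(-248.1) + (-2)·(-393.5) = -693.7 kJ/mol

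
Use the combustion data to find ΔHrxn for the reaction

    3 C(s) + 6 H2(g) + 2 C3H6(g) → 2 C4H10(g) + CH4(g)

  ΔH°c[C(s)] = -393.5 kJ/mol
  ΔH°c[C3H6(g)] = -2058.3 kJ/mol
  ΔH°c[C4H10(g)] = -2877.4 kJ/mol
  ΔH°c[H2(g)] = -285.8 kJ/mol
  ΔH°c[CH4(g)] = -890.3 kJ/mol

ΔHrxn = -366.8 kJ/mol

With combustion enthalpies, reactants minus products:
= [3·(-393.5) + 6·(-285.8) + 2·(-2058.3)] − [2·(-2877.4) + 1·(-890.3)]
= -366.8 kJ/mol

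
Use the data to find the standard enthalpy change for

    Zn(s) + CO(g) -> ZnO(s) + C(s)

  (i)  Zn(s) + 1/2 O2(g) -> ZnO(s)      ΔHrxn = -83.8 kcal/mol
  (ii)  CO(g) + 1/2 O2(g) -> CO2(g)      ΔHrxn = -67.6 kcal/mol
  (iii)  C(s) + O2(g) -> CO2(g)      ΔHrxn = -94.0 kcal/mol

(i) as written: -83.8 kcal/mol
(ii) as written: -67.6 kcal/mol
(iii) reversed: +94.0 kcal/mol
Since enthalpy is a state function, ΔHrxn = (-83.8) + (-67.6) + (+94.0) = -57.4 kcal/mol

ΔHrxn = -57.4 kcal/mol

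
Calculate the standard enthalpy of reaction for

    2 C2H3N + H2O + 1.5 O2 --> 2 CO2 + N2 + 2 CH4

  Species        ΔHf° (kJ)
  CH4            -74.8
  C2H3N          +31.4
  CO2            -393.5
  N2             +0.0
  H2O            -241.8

ΔHrxn = -757.6 kJ

Products: 2·(-393.5) + 1·(+0.0) + 2·(-74.8) = -936.6
Reactants: 2·(+31.4) + 1·(-241.8) + 3/2·(+0.0) = -179.0
ΔHrxn = (-936.6) − (-179.0) = -757.6 kJ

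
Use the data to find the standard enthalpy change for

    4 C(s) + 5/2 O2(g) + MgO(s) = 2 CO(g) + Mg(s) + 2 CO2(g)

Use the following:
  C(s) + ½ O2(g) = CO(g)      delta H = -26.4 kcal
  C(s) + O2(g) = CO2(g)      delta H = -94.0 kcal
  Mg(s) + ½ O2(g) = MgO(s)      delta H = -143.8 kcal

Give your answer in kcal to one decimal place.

delta H = -97.0 kcal

equation 1 × 2: (2)·(-26.4) = -52.8 kcal
equation 2 × 2: (2)·(-94.0) = -188.0 kcal
equation 3 reversed: +143.8 kcal
delta H = (-52.8) + (-188.0) + (+143.8) = -97.0 kcal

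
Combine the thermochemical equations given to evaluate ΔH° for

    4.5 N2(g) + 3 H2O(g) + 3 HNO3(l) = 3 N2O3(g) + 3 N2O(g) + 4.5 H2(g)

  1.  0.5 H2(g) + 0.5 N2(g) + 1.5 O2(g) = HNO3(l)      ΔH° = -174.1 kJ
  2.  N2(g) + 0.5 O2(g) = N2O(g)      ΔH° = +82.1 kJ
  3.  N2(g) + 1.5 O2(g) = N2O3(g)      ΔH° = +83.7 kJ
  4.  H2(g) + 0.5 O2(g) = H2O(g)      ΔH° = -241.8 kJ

eq. 1 reversed and × 3 (HNO3(l) must end up as a reactant; scale by 3 for the 3 HNO3(l)): (-3)·(-174.1) = +522.3 kJ
eq. 2 × 3 (×3 to match 3 N2O(g) in the target): (3)·(+82.1) = +246.3 kJ
eq. 3 × 3 (scale by 3 for the 3 N2O3(g)): (3)·(+83.7) = +251.1 kJ
eq. 4 reversed and × 3 (H2O(g) must end up as a reactant; ×3 to match 3 H2O(g) in the target): (-3)·(-241.8) = +725.4 kJ
ΔH° = (+522.3) + (+246.3) + (+251.1) + (+725.4) = 1745.1 kJ

ΔH° = 1745.1 kJ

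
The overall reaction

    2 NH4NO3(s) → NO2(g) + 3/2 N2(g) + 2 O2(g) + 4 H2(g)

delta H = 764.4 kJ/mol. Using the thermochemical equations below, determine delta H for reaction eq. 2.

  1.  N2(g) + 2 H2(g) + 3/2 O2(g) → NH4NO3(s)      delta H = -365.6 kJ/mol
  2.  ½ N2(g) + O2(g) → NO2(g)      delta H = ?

eq. 1 reversed and × 2: (-2)·(-365.6) = +731.2 kJ/mol
eq. 2 as written: contributes x
+764.4 = (+731.2) + x
x = (+764.4 − (+731.2)) / (1) = 33.2 kJ/mol

delta H = 33.2 kJ/mol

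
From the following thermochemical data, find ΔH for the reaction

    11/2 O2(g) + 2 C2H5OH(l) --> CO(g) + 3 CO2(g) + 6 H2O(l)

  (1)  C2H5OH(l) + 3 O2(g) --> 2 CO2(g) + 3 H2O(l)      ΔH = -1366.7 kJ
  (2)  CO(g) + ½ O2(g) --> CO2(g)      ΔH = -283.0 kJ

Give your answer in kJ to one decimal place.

ΔH = -2450.4 kJ

(1) × 2 (×2 to match 2 C2H5OH(l) in the target): (2)·(-1366.7) = -2733.4 kJ
(2) reversed (CO(g) must end up as a product): +283.0 kJ
Summing the manipulated equations, ΔH = (-2733.4) + (+283.0) = -2450.4 kJ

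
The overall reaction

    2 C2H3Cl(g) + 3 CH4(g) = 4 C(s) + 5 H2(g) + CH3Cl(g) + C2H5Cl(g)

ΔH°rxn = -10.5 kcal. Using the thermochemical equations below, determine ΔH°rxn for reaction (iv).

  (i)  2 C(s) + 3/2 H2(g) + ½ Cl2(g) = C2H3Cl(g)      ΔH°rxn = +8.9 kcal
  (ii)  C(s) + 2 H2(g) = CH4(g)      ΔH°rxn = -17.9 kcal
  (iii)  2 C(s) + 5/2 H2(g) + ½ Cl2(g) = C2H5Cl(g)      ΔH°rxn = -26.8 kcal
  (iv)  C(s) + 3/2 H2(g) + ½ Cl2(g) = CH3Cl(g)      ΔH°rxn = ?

ΔH°rxn = -19.6 kcal

(i) reversed and × 2 (C2H3Cl(g) must end up as a reactant; ×2 to match 2 C2H3Cl(g) in the target): (-2)·(+8.9) = -17.8 kcal
(ii) reversed and × 3 (CH4(g) must end up as a reactant; ×3 to match 3 CH4(g) in the target): (-3)·(-17.9) = +53.7 kcal
(iii) as written (C2H5Cl(g) already on the product side): -26.8 kcal
(iv) as written (CH3Cl(g) already on the product side): contributes x
-10.5 = (-17.8) + (+53.7) + (-26.8) + x
x = (-10.5 − (+9.1)) / (1) = -19.6 kcal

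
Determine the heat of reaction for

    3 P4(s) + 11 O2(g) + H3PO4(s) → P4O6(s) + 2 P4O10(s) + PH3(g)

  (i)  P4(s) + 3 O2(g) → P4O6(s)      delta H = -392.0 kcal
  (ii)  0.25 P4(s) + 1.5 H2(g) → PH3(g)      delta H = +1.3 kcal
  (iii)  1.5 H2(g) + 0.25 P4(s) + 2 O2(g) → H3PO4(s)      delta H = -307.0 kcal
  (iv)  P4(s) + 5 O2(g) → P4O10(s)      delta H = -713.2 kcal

delta H = -1510.1 kcal

(i) as written: -392.0 kcal
(ii) as written: +1.3 kcal
(iii) reversed: +307.0 kcal
(iv) × 2: (2)·(-713.2) = -1426.4 kcal
Summing the manipulated equations, delta H = (-392.0) + (+1.3) + (+307.0) + (-1426.4) = -1510.1 kcal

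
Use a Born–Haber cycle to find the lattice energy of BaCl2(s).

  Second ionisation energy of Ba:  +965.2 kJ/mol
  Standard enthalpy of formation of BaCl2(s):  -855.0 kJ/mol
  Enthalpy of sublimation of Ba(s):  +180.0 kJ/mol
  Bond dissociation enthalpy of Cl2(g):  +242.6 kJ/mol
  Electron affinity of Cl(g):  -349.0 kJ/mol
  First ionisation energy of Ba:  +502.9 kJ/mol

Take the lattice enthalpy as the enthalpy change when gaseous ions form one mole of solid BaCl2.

ΔHf° = 1·ΔHsub + 1·(ΣIE) + 1·D(Cl2) + 2·EA + U
-855.0 = 1·(+180.0) + 1·(+1468.1) + 1·(+242.6) + 2·(-349.0) + U
U = -855.0 − (+1192.7) = -2047.7 kJ/mol

U = -2047.7 kJ/mol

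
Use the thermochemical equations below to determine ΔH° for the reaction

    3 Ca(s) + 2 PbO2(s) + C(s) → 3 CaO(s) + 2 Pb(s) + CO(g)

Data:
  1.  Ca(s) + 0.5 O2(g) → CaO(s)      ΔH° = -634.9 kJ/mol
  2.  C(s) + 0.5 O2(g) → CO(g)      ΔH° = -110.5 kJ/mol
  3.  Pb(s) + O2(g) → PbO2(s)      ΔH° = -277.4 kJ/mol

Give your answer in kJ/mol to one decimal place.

ΔH° = -1460.4 kJ/mol

eq. 1 × 3: (3)·(-634.9) = -1904.7 kJ/mol
eq. 2 as written: -110.5 kJ/mol
eq. 3 reversed and × 2: (-2)·(-277.4) = +554.8 kJ/mol
Combining the equations, ΔH° = (-1904.7) + (-110.5) + (+554.8) = -1460.4 kJ/mol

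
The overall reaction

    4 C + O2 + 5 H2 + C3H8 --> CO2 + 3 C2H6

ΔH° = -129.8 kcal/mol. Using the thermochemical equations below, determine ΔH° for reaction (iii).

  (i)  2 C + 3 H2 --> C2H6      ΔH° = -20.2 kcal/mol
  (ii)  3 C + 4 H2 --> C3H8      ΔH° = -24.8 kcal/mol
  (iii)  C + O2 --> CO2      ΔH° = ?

(i) × 3 (scale by 3 for the 3 C2H6): (3)·(-20.2) = -60.6 kcal/mol
(ii) reversed (C3H8 must end up as a reactant): +24.8 kcal/mol
(iii) as written (CO2 already on the product side): contributes x
-129.8 = (-60.6) + (+24.8) + x
x = (-129.8 − (-35.8)) / (1) = -94.0 kcal/mol

ΔH° = -94.0 kcal/mol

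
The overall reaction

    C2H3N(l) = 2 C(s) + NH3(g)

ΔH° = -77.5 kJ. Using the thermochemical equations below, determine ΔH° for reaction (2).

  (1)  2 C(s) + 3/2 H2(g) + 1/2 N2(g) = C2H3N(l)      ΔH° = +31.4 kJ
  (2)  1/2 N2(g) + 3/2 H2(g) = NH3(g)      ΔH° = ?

ΔH° = -46.1 kJ

(1) reversed (C2H3N(l) must end up as a reactant): -31.4 kJ
(2) as written (NH3(g) already on the product side): contributes x
-77.5 = (-31.4) + x
x = (-77.5 − (-31.4)) / (1) = -46.1 kJ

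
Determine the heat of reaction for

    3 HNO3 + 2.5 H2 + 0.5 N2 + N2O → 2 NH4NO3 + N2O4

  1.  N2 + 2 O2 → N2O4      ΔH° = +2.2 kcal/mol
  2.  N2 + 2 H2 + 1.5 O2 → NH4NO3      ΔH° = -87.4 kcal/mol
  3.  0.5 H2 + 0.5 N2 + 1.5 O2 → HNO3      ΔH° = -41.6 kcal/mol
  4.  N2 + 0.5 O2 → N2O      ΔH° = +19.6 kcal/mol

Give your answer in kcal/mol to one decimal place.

eq. 1 as written: +2.2 kcal/mol
eq. 2 × 2: (2)·(-87.4) = -174.8 kcal/mol
eq. 3 reversed and × 3: (-3)·(-41.6) = +124.8 kcal/mol
eq. 4 reversed: -19.6 kcal/mol
Summing the manipulated equations, ΔH° = (+2.2) + (-174.8) + (+124.8) + (-19.6) = -67.4 kcal/mol

ΔH° = -67.4 kcal/mol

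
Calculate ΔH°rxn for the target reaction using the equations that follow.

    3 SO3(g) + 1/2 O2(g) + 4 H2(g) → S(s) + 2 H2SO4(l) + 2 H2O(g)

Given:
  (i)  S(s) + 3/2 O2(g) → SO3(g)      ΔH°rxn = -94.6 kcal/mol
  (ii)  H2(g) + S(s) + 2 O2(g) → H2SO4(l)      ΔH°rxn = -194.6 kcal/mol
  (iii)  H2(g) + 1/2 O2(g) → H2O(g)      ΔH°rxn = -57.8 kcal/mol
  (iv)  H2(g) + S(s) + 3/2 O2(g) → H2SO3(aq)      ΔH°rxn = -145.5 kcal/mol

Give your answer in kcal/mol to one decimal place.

ΔH°rxn = -221.0 kcal/mol

(i) reversed and × 3: (-3)·(-94.6) = +283.8 kcal/mol
(ii) × 2: (2)·(-194.6) = -389.2 kcal/mol
(iii) × 2: (2)·(-57.8) = -115.6 kcal/mol
(iv): not needed.
ΔH°rxn = (-3)·(-94.6) + (2)·(-194.6) + (2)·(-57.8) = -221.0 kcal/mol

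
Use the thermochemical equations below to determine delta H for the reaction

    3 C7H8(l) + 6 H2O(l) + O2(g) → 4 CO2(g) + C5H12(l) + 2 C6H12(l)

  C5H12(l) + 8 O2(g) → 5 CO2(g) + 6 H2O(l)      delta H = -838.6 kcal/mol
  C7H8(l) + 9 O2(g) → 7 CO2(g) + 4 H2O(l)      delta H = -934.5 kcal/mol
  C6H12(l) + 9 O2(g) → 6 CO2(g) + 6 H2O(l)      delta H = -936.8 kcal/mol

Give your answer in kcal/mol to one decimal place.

delta H = -91.3 kcal/mol

equation 1 reversed: +838.6 kcal/mol
equation 2 × 3: (3)·(-934.5) = -2803.5 kcal/mol
equation 3 reversed and × 2: (-2)·(-936.8) = +1873.6 kcal/mol
delta H = (-1)·(-838.6) + (3)·(-934.5) + (-2)·(-936.8) = -91.3 kcal/mol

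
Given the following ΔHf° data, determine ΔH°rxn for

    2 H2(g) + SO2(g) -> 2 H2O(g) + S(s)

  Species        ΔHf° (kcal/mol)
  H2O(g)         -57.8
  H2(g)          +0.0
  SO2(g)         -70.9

Products: 2·(-57.8) + 1·(+0.0) = -115.6
Reactants: 2·(+0.0) + 1·(-70.9) = -70.9
ΔH°rxn = (-115.6) − (-70.9) = -44.7 kcal/mol

ΔH°rxn = -44.7 kcal/mol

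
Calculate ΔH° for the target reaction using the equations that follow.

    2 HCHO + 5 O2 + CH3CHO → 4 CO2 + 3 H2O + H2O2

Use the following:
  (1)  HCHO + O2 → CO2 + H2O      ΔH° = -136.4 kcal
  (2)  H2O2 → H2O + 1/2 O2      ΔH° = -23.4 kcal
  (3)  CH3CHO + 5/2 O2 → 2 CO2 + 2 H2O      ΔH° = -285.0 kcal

(1) × 2: (2)·(-136.4) = -272.8 kcal
(2) reversed: +23.4 kcal
(3) as written: -285.0 kcal
ΔH° = (2)·(-136.4) + (-1)·(-23.4) + (1)·(-285.0) = -534.4 kcal

ΔH° = -534.4 kcal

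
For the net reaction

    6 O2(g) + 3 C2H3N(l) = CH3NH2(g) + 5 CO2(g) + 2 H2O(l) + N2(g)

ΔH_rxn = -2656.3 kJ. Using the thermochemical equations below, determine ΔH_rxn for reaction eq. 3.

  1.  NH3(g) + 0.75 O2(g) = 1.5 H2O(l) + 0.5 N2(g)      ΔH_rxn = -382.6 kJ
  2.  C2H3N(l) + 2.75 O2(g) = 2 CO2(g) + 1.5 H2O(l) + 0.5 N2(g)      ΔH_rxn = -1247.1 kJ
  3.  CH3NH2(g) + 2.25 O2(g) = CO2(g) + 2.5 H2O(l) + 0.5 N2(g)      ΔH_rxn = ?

eq. 1: not needed (NH3(g) appears nowhere else).
eq. 2 × 3 (scale by 3 for the 3 C2H3N(l)): (3)·(-1247.1) = -3741.3 kJ
eq. 3 reversed (reverse to put CH3NH2(g) on the product side): contributes −x
-2656.3 = (-3741.3) − x
x = (-2656.3 − (-3741.3)) / (-1) = -1085.0 kJ

ΔH_rxn = -1085.0 kJ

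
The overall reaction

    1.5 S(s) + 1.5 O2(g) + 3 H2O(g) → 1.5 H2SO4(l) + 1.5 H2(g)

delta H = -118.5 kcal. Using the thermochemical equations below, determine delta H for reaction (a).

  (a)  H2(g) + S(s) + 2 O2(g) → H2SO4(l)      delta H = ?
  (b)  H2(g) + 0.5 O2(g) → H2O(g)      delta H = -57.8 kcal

delta H = -194.6 kcal

(a) × 3/2: contributes 3/2·x
(b) reversed and × 3: (-3)·(-57.8) = +173.4 kcal
-118.5 = (+173.4) + 3/2·x
x = (-118.5 − (+173.4)) / (3/2) = -194.6 kcal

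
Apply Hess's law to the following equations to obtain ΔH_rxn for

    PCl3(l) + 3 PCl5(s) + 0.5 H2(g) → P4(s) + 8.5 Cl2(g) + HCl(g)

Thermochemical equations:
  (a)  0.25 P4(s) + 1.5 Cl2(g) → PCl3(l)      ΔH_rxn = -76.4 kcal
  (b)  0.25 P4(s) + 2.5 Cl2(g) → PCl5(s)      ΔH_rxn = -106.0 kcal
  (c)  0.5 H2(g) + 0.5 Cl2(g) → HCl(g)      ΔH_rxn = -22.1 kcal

ΔH_rxn = 372.3 kcal

(a) reversed (PCl3(l) must end up as a reactant): +76.4 kcal
(b) reversed and × 3 (PCl5(s) must end up as a reactant; ×3 to match 3 PCl5(s) in the target): (-3)·(-106.0) = +318.0 kcal
(c) as written (HCl(g) already on the product side): -22.1 kcal
ΔH_rxn = (-1)·(-76.4) + (-3)·(-106.0) + (1)·(-22.1) = 372.3 kcal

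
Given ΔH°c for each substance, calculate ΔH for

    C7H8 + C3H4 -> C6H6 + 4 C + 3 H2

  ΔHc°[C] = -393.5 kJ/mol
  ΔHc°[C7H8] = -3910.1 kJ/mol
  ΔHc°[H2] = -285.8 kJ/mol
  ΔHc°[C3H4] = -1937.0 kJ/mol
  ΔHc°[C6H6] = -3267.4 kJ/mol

Using ΔH = Σ nΔHc°(reactants) − Σ nΔHc°(products):
= [1·(-3910.1) + 1·(-1937.0)] − [1·(-3267.4) + 4·(-393.5) + 3·(-285.8)]
= -148.3 kJ/mol

ΔH = -148.3 kJ/mol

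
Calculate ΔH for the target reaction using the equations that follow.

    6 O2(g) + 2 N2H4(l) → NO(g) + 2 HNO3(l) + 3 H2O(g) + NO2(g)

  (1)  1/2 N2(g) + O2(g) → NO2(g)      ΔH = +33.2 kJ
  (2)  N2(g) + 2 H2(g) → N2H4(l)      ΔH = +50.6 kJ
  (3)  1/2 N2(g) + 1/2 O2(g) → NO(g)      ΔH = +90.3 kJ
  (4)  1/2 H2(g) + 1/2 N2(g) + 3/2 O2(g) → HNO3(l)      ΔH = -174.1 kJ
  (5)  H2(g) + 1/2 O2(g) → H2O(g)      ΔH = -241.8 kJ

ΔH = -1051.3 kJ

(1) as written (NO2(g) already on the product side): +33.2 kJ
(2) reversed and × 2 (N2H4(l) must end up as a reactant; ×2 to match 2 N2H4(l) in the target): (-2)·(+50.6) = -101.2 kJ
(3) as written (NO(g) already on the product side): +90.3 kJ
(4) × 2 (scale by 2 for the 2 HNO3(l)): (2)·(-174.1) = -348.2 kJ
(5) × 3 (scale by 3 for the 3 H2O(g)): (3)·(-241.8) = -725.4 kJ
ΔH = (1)·(+33.2) + (-2)·(+50.6) + (1)·(+90.3) + (2)·(-174.1) + (3)·(-241.8) = -1051.3 kJ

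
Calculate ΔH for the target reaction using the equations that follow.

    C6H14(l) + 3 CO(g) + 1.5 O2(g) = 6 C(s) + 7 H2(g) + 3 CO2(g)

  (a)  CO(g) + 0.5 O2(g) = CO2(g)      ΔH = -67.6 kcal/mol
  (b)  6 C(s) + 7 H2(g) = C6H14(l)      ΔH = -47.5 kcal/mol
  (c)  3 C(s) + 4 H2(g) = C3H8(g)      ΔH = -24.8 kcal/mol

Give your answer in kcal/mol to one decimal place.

ΔH = -155.3 kcal/mol

(a) × 3 (scale by 3 for the 3 CO(g)): (3)·(-67.6) = -202.8 kcal/mol
(b) reversed (C6H14(l) must end up as a reactant): +47.5 kcal/mol
(c): not needed (C3H8(g) appears nowhere else).
Summing the manipulated equations, ΔH = (-202.8) + (+47.5) = -155.3 kcal/mol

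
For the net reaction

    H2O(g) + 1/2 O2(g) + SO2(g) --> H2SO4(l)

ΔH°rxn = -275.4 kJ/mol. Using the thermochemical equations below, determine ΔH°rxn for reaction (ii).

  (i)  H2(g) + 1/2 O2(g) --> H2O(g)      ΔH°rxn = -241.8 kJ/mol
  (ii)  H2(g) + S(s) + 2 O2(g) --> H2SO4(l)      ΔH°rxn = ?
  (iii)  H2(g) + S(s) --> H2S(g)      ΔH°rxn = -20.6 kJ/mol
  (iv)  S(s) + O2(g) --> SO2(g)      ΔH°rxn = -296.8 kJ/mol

ΔH°rxn = -814.0 kJ/mol

(i) reversed (H2O(g) must end up as a reactant): +241.8 kJ/mol
(ii) as written (H2SO4(l) already on the product side): contributes x
(iii): not needed (H2S(g) appears nowhere else).
(iv) reversed (reverse to put SO2(g) on the reactant side): +296.8 kJ/mol
-275.4 = (+241.8) + (+296.8) + x
x = (-275.4 − (+538.6)) / (1) = -814.0 kJ/mol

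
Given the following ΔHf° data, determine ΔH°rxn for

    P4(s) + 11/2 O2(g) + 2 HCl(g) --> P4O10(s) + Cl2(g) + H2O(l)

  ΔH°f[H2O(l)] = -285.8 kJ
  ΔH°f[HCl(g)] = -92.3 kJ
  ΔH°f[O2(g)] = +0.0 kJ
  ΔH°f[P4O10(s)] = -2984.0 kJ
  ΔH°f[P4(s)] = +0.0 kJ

ΔH°rxn = Σ nΔHf°(products) − Σ nΔHf°(reactants).
Products: 1·(-2984.0) + 1·(+0.0) + 1·(-285.8) = -3269.8
Reactants: 1·(+0.0) + 11/2·(+0.0) + 2·(-92.3) = -184.6
ΔH°rxn = (-3269.8) − (-184.6) = -3085.2 kJ

ΔH°rxn = -3085.2 kJ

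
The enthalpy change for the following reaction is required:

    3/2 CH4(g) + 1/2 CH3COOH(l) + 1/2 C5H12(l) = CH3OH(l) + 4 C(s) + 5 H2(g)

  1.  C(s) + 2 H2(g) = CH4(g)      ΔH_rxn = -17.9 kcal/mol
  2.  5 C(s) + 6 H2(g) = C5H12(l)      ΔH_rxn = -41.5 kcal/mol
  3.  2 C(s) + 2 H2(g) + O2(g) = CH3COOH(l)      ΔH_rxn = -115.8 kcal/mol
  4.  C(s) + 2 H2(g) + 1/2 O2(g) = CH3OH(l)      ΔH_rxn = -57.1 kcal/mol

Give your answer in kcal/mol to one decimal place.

eq. 1 reversed and × 3/2: (-3/2)·(-17.9) = +26.85 kcal/mol
eq. 2 reversed and × 1/2: (-1/2)·(-41.5) = +20.75 kcal/mol
eq. 3 reversed and × 1/2: (-1/2)·(-115.8) = +57.9 kcal/mol
eq. 4 as written: -57.1 kcal/mol
ΔH_rxn = (-3/2)·(-17.9) + (-1/2)·(-41.5) + (-1/2)·(-115.8) + (1)·(-57.1) = 48.4 kcal/mol

ΔH_rxn = 48.4 kcal/mol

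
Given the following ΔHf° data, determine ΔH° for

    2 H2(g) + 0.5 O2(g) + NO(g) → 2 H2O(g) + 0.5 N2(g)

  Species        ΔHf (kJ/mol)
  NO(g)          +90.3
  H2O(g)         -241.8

Products: 2·(-241.8) + 1/2·(+0.0) = -483.6
Reactants: 2·(+0.0) + 1/2·(+0.0) + 1·(+90.3) = +90.3
ΔH° = (-483.6) − (+90.3) = -573.9 kJ/mol

ΔH° = -573.9 kJ/mol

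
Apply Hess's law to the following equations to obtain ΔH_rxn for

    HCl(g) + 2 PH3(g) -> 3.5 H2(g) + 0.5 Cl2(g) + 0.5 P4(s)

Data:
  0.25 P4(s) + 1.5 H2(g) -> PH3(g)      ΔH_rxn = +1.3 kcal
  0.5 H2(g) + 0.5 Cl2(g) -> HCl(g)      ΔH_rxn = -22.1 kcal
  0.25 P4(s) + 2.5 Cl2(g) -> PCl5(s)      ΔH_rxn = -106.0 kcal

equation 1 reversed and × 2 (reverse to put PH3(g) on the reactant side; ×2 to match 2 PH3(g) in the target): (-2)·(+1.3) = -2.6 kcal
equation 2 reversed (HCl(g) must end up as a reactant): +22.1 kcal
equation 3: not needed (PCl5(s) appears nowhere else).
ΔH_rxn = (-2)·(+1.3) + (-1)·(-22.1) = 19.5 kcal

ΔH_rxn = 19.5 kcal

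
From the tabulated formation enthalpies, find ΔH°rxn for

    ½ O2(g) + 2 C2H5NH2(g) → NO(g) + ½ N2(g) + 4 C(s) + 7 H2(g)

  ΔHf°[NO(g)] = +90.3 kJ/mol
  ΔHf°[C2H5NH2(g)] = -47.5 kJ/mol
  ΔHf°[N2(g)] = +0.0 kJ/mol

ΔH°rxn = 185.3 kJ/mol

Products: 1·(+90.3) + 1/2·(+0.0) + 4·(+0.0) + 7·(+0.0) = +90.3
Reactants: 1/2·(+0.0) + 2·(-47.5) = -95.0
ΔH°rxn = (+90.3) − (-95.0) = 185.3 kJ/mol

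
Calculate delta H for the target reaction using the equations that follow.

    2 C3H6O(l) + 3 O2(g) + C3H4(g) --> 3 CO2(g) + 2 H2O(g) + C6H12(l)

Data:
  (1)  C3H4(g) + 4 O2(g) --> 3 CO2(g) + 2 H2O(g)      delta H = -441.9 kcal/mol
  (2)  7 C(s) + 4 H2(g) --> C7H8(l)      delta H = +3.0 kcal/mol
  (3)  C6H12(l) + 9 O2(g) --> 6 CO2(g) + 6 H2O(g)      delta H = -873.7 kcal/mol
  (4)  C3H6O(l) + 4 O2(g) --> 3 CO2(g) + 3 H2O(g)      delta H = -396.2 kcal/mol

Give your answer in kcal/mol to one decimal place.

(1) as written (C3H4(g) already on the reactant side): -441.9 kcal/mol
(2): not needed (C7H8(l) appears nowhere else).
(3) reversed (reverse to put C6H12(l) on the product side): +873.7 kcal/mol
(4) × 2 (scale by 2 for the 2 C3H6O(l)): (2)·(-396.2) = -792.4 kcal/mol
By Hess's law, delta H = (1)·(-441.9) + (-1)·(-873.7) + (2)·(-396.2) = -360.6 kcal/mol

delta H = -360.6 kcal/mol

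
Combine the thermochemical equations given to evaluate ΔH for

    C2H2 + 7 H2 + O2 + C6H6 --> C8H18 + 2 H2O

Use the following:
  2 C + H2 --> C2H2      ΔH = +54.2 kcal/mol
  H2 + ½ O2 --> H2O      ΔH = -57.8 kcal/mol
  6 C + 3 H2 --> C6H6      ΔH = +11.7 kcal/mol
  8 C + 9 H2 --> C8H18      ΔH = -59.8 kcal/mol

ΔH = -241.3 kcal/mol

equation 1 reversed: -54.2 kcal/mol
equation 2 × 2: (2)·(-57.8) = -115.6 kcal/mol
equation 3 reversed: -11.7 kcal/mol
equation 4 as written: -59.8 kcal/mol
Since enthalpy is a state function, ΔH = (-54.2) + (-115.6) + (-11.7) + (-59.8) = -241.3 kcal/mol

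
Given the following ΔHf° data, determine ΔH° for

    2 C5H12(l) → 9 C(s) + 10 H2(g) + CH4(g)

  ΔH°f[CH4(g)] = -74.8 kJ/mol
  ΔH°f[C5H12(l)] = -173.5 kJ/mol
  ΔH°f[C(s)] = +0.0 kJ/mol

ΔH°rxn = Σ nΔHf°(products) − Σ nΔHf°(reactants).
Products: 9·(+0.0) + 10·(+0.0) + 1·(-74.8) = -74.8
Reactants: 2·(-173.5) = -347.0
ΔH° = (-74.8) − (-347.0) = 272.2 kJ/mol

ΔH° = 272.2 kJ/mol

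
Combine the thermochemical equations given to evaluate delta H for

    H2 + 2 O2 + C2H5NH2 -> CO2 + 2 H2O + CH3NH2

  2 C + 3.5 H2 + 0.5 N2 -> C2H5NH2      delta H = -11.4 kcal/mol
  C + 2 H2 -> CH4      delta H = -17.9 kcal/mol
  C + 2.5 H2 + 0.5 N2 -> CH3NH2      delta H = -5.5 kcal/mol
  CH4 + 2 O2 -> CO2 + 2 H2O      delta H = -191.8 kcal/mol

equation 1 reversed: +11.4 kcal/mol
equation 2 as written: -17.9 kcal/mol
equation 3 as written: -5.5 kcal/mol
equation 4 as written: -191.8 kcal/mol
By Hess's law, delta H = (+11.4) + (-17.9) + (-5.5) + (-191.8) = -203.8 kcal/mol

delta H = -203.8 kcal/mol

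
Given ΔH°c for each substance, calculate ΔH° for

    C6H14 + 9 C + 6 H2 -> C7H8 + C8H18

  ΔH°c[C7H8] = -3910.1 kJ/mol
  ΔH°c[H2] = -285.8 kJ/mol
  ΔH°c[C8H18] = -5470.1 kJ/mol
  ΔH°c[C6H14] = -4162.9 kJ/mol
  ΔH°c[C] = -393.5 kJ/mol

With combustion enthalpies, reactants minus products:
= [1·(-4162.9) + 9·(-393.5) + 6·(-285.8)] − [1·(-3910.1) + 1·(-5470.1)]
= -39.0 kJ/mol

ΔH° = -39.0 kJ/mol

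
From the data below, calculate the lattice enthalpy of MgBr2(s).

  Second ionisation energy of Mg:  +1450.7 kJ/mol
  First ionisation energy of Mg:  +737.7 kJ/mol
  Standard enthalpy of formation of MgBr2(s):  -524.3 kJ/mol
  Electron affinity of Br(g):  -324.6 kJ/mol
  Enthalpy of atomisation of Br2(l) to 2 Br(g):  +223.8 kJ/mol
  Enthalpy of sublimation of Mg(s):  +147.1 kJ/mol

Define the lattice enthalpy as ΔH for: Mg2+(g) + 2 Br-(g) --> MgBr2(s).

U = -2434.4 kJ/mol

ΔHf° = 1·ΔHsub + 1·(ΣIE) + 1·D(Br2) + 2·EA + U
-524.3 = 1·(+147.1) + 1·(+2188.4) + 1·(+223.8) + 2·(-324.6) + U
U = -524.3 − (+1910.1) = -2434.4 kJ/mol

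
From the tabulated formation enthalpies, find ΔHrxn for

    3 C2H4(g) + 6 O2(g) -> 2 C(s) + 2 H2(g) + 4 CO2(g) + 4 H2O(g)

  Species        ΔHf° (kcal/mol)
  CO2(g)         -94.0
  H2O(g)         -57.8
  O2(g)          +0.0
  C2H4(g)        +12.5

ΔH°rxn = Σ nΔHf°(products) − Σ nΔHf°(reactants).
Products: 2·(+0.0) + 2·(+0.0) + 4·(-94.0) + 4·(-57.8) = -607.2
Reactants: 3·(+12.5) + 6·(+0.0) = +37.5
ΔHrxn = (-607.2) − (+37.5) = -644.7 kcal/mol

ΔHrxn = -644.7 kcal/mol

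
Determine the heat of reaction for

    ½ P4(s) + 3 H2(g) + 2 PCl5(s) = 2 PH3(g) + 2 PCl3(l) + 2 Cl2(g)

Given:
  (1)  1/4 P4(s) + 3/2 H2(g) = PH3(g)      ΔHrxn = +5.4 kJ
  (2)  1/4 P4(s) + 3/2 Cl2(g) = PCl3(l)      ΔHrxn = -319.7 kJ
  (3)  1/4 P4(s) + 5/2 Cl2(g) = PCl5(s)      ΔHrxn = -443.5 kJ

ΔHrxn = 258.4 kJ

(1) × 2: (2)·(+5.4) = +10.8 kJ
(2) × 2: (2)·(-319.7) = -639.4 kJ
(3) reversed and × 2: (-2)·(-443.5) = +887.0 kJ
ΔHrxn = (+10.8) + (-639.4) + (+887.0) = 258.4 kJ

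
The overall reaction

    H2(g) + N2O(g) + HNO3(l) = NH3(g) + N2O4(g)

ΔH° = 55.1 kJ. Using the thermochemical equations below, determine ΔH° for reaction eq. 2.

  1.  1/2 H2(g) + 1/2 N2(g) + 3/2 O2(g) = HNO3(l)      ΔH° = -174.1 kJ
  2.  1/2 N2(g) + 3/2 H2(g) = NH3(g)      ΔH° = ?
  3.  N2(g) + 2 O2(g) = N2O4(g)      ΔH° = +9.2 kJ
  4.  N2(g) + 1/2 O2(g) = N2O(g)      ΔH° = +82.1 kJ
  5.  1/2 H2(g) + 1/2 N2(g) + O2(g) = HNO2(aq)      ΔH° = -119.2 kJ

eq. 1 reversed: +174.1 kJ
eq. 2 as written: contributes x
eq. 3 as written: +9.2 kJ
eq. 4 reversed: -82.1 kJ
eq. 5: not needed.
+55.1 = (+174.1) + (+9.2) + (-82.1) + x
x = (+55.1 − (+101.2)) / (1) = -46.1 kJ

ΔH° = -46.1 kJ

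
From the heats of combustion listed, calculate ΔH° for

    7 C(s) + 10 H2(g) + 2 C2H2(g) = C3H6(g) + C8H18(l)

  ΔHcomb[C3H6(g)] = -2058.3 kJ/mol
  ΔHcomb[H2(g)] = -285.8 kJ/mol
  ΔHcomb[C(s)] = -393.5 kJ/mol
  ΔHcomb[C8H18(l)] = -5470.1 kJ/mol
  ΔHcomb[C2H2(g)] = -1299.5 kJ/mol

Using ΔH = Σ nΔHc°(reactants) − Σ nΔHc°(products):
= [7·(-393.5) + 10·(-285.8) + 2·(-1299.5)] − [1·(-2058.3) + 1·(-5470.1)]
= -683.1 kJ/mol

ΔH° = -683.1 kJ/mol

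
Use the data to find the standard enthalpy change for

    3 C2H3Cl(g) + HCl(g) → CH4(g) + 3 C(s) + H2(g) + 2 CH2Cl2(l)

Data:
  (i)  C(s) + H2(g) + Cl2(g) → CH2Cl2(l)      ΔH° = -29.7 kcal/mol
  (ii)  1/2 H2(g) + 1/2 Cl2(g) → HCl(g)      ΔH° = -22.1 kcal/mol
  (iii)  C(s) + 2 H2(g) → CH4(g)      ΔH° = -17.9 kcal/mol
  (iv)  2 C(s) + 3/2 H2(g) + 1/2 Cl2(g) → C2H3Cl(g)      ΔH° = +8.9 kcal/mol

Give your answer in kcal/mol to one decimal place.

ΔH° = -81.9 kcal/mol

(i) × 2: (2)·(-29.7) = -59.4 kcal/mol
(ii) reversed: +22.1 kcal/mol
(iii) as written: -17.9 kcal/mol
(iv) reversed and × 3: (-3)·(+8.9) = -26.7 kcal/mol
Summing the manipulated equations, ΔH° = (2)·(-29.7) + (-1)·(-22.1) + (1)·(-17.9) + (-3)·(+8.9) = -81.9 kcal/mol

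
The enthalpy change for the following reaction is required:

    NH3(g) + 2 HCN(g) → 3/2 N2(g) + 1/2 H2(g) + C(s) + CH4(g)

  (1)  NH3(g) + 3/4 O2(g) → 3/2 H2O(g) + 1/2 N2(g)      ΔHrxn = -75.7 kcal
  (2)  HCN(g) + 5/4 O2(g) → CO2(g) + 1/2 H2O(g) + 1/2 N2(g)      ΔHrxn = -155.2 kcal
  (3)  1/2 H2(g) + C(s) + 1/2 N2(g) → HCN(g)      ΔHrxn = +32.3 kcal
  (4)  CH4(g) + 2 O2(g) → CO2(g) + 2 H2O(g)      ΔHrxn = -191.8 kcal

(1) as written: -75.7 kcal
(2) as written: -155.2 kcal
(3) reversed: -32.3 kcal
(4) reversed: +191.8 kcal
Since enthalpy is a state function, ΔHrxn = (-75.7) + (-155.2) + (-32.3) + (+191.8) = -71.4 kcal

ΔHrxn = -71.4 kcal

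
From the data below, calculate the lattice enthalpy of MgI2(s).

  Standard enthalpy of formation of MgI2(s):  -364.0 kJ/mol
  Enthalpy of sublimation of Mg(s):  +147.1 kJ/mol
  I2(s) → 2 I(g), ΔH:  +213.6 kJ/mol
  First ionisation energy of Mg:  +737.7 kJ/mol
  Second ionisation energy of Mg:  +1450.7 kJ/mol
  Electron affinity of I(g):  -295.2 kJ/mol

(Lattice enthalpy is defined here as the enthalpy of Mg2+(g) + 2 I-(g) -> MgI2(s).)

U = -2322.7 kJ/mol

ΔHf° = 1·ΔHsub + 1·(ΣIE) + 1·D(I2) + 2·EA + U
-364.0 = 1·(+147.1) + 1·(+2188.4) + 1·(+213.6) + 2·(-295.2) + U
U = -364.0 − (+1958.7) = -2322.7 kJ/mol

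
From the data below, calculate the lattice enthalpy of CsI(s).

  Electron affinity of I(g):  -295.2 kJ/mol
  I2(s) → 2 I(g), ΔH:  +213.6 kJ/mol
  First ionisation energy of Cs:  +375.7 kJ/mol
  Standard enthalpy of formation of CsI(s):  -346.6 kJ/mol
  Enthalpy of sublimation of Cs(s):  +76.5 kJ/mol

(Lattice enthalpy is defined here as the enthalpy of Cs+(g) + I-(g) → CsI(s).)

ΔHf° = 1·ΔHsub + 1·(ΣIE) + 1/2·D(I2) + 1·EA + U
-346.6 = 1·(+76.5) + 1·(+375.7) + 1/2·(+213.6) + 1·(-295.2) + U
U = -346.6 − (+263.8) = -610.4 kJ/mol

U = -610.4 kJ/mol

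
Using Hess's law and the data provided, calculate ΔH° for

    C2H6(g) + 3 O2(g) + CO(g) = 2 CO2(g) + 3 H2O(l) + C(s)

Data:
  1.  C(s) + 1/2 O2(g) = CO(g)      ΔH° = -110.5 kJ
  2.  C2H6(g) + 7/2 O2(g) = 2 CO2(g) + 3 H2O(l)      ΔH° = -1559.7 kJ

ΔH° = -1449.2 kJ

eq. 1 reversed (CO(g) must end up as a reactant): +110.5 kJ
eq. 2 as written (C2H6(g) already on the reactant side): -1559.7 kJ
ΔH° = (-1)·(-110.5) + (1)·(-1559.7) = -1449.2 kJ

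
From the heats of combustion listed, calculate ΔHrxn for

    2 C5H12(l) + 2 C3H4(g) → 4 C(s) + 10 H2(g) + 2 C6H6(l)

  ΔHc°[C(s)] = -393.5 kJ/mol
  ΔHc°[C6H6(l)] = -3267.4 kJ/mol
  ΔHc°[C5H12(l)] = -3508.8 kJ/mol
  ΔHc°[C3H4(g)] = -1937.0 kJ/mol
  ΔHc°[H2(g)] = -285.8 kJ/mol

ΔHrxn = 75.2 kJ/mol

Using ΔH = Σ nΔHc°(reactants) − Σ nΔHc°(products):
= [2·(-3508.8) + 2·(-1937.0)] − [4·(-393.5) + 10·(-285.8) + 2·(-3267.4)]
= 75.2 kJ/mol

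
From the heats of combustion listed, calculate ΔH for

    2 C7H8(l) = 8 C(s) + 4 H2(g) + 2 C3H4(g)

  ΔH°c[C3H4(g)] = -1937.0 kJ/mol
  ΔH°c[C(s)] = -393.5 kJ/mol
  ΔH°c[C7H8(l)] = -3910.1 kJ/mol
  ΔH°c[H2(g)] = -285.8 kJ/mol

ΔH = 345.0 kJ/mol

Using ΔH = Σ nΔHc°(reactants) − Σ nΔHc°(products):
= [2·(-3910.1)] − [8·(-393.5) + 4·(-285.8) + 2·(-1937.0)]
= 345.0 kJ/mol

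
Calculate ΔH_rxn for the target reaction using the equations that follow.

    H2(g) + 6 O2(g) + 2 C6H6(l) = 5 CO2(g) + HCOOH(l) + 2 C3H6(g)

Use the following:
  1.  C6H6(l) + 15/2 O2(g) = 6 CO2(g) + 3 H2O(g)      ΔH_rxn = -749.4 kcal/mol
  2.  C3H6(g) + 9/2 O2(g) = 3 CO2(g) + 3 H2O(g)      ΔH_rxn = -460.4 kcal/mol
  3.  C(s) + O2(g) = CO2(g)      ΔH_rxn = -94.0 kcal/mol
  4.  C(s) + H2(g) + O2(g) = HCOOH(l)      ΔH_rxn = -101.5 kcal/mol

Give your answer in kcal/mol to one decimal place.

eq. 1 × 2 (scale by 2 for the 2 C6H6(l)): (2)·(-749.4) = -1498.8 kcal/mol
eq. 2 reversed and × 2 (reverse to put C3H6(g) on the product side; ×2 to match 2 C3H6(g) in the target): (-2)·(-460.4) = +920.8 kcal/mol
eq. 3 reversed: +94.0 kcal/mol
eq. 4 as written (HCOOH(l) already on the product side): -101.5 kcal/mol
ΔH_rxn = (2)·(-749.4) + (-2)·(-460.4) + (-1)·(-94.0) + (1)·(-101.5) = -585.5 kcal/mol

ΔH_rxn = -585.5 kcal/mol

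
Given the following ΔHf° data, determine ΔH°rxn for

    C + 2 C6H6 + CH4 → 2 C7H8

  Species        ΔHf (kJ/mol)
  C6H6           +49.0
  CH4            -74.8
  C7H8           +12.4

Products: 2·(+12.4) = +24.8
Reactants: 1·(+0.0) + 2·(+49.0) + 1·(-74.8) = +23.2
ΔH°rxn = (+24.8) − (+23.2) = 1.6 kJ/mol

ΔH°rxn = 1.6 kJ/mol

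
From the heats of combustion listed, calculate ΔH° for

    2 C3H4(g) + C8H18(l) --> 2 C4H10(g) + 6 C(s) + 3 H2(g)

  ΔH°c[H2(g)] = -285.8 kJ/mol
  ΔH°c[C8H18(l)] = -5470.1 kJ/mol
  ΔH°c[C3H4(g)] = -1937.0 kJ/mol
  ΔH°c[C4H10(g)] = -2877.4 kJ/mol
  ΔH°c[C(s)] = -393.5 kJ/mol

Using ΔH = Σ nΔHc°(reactants) − Σ nΔHc°(products):
= [2·(-1937.0) + 1·(-5470.1)] − [2·(-2877.4) + 6·(-393.5) + 3·(-285.8)]
= -370.9 kJ/mol

ΔH° = -370.9 kJ/mol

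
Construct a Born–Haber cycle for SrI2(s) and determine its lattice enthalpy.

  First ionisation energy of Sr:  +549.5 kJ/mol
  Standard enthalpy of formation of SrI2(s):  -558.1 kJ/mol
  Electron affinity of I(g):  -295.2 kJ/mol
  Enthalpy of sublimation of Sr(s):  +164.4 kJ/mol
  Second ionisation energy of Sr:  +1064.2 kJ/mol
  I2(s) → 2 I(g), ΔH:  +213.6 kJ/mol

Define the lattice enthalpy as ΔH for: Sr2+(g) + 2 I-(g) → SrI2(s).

U = -1959.4 kJ/mol

ΔHf° = 1·ΔHsub + 1·(ΣIE) + 1·D(I2) + 2·EA + U
-558.1 = 1·(+164.4) + 1·(+1613.7) + 1·(+213.6) + 2·(-295.2) + U
U = -558.1 − (+1401.3) = -1959.4 kJ/mol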